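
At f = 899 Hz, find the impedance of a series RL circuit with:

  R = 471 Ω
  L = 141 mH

Step 1 — Angular frequency: ω = 2π·f = 2π·899 = 5649 rad/s.
Step 2 — Component impedances:
  R: Z = R = 471 Ω
  L: Z = jωL = j·5649·0.141 = 0 + j796.5 Ω
Step 3 — Series combination: Z_total = R + L = 471 + j796.5 Ω = 925.3∠59.4° Ω.

Z = 471 + j796.5 Ω = 925.3∠59.4° Ω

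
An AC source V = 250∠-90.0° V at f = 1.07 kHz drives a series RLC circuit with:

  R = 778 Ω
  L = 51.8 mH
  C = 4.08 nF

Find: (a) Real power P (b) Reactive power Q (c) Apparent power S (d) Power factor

Step 1 — Angular frequency: ω = 2π·f = 2π·1070 = 6723 rad/s.
Step 2 — Component impedances:
  R: Z = R = 778 Ω
  L: Z = jωL = j·6723·0.0518 = 0 + j348.3 Ω
  C: Z = 1/(jωC) = -j/(ω·C) = 0 - j3.646e+04 Ω
Step 3 — Series combination: Z_total = R + L + C = 778 - j3.611e+04 Ω = 3.612e+04∠-88.8° Ω.
Step 4 — Source phasor: V = 250∠-90.0° V = 0 - j250 V.
Step 5 — Current: I = V / Z = 0.00692 - j0.0001491 A = 0.006922∠-1.2° A.
Step 6 — Complex power: S = V·I* = 0.03728 - j1.73 VA.
Step 7 — Real power: P = Re(S) = 0.03728 W.
Step 8 — Reactive power: Q = Im(S) = -1.73 VAR.
Step 9 — Apparent power: |S| = 1.73 VA.
Step 10 — Power factor: PF = P/|S| = 0.02154 (leading).

(a) P = 0.03728 W  (b) Q = -1.73 VAR  (c) S = 1.73 VA  (d) PF = 0.02154 (leading)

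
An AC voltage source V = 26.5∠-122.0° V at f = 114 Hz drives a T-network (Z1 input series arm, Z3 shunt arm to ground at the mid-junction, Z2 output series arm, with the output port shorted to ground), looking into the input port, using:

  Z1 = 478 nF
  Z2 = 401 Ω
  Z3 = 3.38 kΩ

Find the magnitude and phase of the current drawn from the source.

Step 1 — Angular frequency: ω = 2π·f = 2π·114 = 716.3 rad/s.
Step 2 — Component impedances:
  Z1: Z = 1/(jωC) = -j/(ω·C) = 0 - j2921 Ω
  Z2: Z = R = 401 Ω
  Z3: Z = R = 3380 Ω
Step 3 — With the output port shorted to ground, the output series arm Z2 runs from the junction to ground; the shunt arm Z3 also runs from the junction to ground. They appear in parallel: Z3 || Z2 = 358.5 Ω.
Step 4 — Series with input arm Z1: Z_in = Z1 + (Z3 || Z2) = 358.5 - j2921 Ω = 2943∠-83.0° Ω.
Step 5 — Source phasor: V = 26.5∠-122.0° V = -14.04 - j22.47 V.
Step 6 — Ohm's law: I = V / Z_total = (-14.04 - j22.47) / (358.5 - j2921) = 0.006999 - j0.005667 A.
Step 7 — Convert to polar: |I| = 0.009006 A, ∠I = -39.0°.

I = 0.009006∠-39.0° A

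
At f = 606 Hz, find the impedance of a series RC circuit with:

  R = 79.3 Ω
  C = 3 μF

Step 1 — Angular frequency: ω = 2π·f = 2π·606 = 3808 rad/s.
Step 2 — Component impedances:
  R: Z = R = 79.3 Ω
  C: Z = 1/(jωC) = -j/(ω·C) = 0 - j87.54 Ω
Step 3 — Series combination: Z_total = R + C = 79.3 - j87.54 Ω = 118.1∠-47.8° Ω.

Z = 79.3 - j87.54 Ω = 118.1∠-47.8° Ω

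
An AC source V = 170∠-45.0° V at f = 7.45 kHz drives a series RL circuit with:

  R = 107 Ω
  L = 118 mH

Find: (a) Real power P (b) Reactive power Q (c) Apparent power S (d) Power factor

Step 1 — Angular frequency: ω = 2π·f = 2π·7450 = 4.681e+04 rad/s.
Step 2 — Component impedances:
  R: Z = R = 107 Ω
  L: Z = jωL = j·4.681e+04·0.118 = 0 + j5524 Ω
Step 3 — Series combination: Z_total = R + L = 107 + j5524 Ω = 5525∠88.9° Ω.
Step 4 — Source phasor: V = 170∠-45.0° V = 120.2 - j120.2 V.
Step 5 — Current: I = V / Z = -0.02133 - j0.02218 A = 0.03077∠-133.9° A.
Step 6 — Complex power: S = V·I* = 0.1013 + j5.23 VA.
Step 7 — Real power: P = Re(S) = 0.1013 W.
Step 8 — Reactive power: Q = Im(S) = 5.23 VAR.
Step 9 — Apparent power: |S| = 5.231 VA.
Step 10 — Power factor: PF = P/|S| = 0.01937 (lagging).

(a) P = 0.1013 W  (b) Q = 5.23 VAR  (c) S = 5.231 VA  (d) PF = 0.01937 (lagging)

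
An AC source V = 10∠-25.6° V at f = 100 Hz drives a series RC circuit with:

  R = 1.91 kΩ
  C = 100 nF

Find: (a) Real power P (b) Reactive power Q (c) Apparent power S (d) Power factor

Step 1 — Angular frequency: ω = 2π·f = 2π·100 = 628.3 rad/s.
Step 2 — Component impedances:
  R: Z = R = 1910 Ω
  C: Z = 1/(jωC) = -j/(ω·C) = 0 - j1.592e+04 Ω
Step 3 — Series combination: Z_total = R + C = 1910 - j1.592e+04 Ω = 1.603e+04∠-83.2° Ω.
Step 4 — Source phasor: V = 10∠-25.6° V = 9.018 - j4.321 V.
Step 5 — Current: I = V / Z = 0.0003347 + j0.0005265 A = 0.0006238∠57.6° A.
Step 6 — Complex power: S = V·I* = 0.0007433 - j0.006194 VA.
Step 7 — Real power: P = Re(S) = 0.0007433 W.
Step 8 — Reactive power: Q = Im(S) = -0.006194 VAR.
Step 9 — Apparent power: |S| = 0.006238 VA.
Step 10 — Power factor: PF = P/|S| = 0.1192 (leading).

(a) P = 0.0007433 W  (b) Q = -0.006194 VAR  (c) S = 0.006238 VA  (d) PF = 0.1192 (leading)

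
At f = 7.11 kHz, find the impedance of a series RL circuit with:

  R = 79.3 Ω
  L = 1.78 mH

Step 1 — Angular frequency: ω = 2π·f = 2π·7110 = 4.467e+04 rad/s.
Step 2 — Component impedances:
  R: Z = R = 79.3 Ω
  L: Z = jωL = j·4.467e+04·0.00178 = 0 + j79.52 Ω
Step 3 — Series combination: Z_total = R + L = 79.3 + j79.52 Ω = 112.3∠45.1° Ω.

Z = 79.3 + j79.52 Ω = 112.3∠45.1° Ω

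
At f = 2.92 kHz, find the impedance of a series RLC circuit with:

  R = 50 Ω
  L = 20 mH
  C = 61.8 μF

Step 1 — Angular frequency: ω = 2π·f = 2π·2920 = 1.835e+04 rad/s.
Step 2 — Component impedances:
  R: Z = R = 50 Ω
  L: Z = jωL = j·1.835e+04·0.02 = 0 + j366.9 Ω
  C: Z = 1/(jωC) = -j/(ω·C) = 0 - j0.882 Ω
Step 3 — Series combination: Z_total = R + L + C = 50 + j366.1 Ω = 369.5∠82.2° Ω.

Z = 50 + j366.1 Ω = 369.5∠82.2° Ω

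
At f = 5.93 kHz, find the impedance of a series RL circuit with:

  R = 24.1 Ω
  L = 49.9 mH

Step 1 — Angular frequency: ω = 2π·f = 2π·5930 = 3.726e+04 rad/s.
Step 2 — Component impedances:
  R: Z = R = 24.1 Ω
  L: Z = jωL = j·3.726e+04·0.0499 = 0 + j1859 Ω
Step 3 — Series combination: Z_total = R + L = 24.1 + j1859 Ω = 1859∠89.3° Ω.

Z = 24.1 + j1859 Ω = 1859∠89.3° Ω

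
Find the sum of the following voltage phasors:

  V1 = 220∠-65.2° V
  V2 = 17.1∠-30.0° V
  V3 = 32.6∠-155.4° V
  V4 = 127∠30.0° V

Step 1 — Convert each phasor to rectangular form:
  V1 = 220·(cos(-65.2°) + j·sin(-65.2°)) = 92.28 - j199.7 V
  V2 = 17.1·(cos(-30.0°) + j·sin(-30.0°)) = 14.81 - j8.55 V
  V3 = 32.6·(cos(-155.4°) + j·sin(-155.4°)) = -29.64 - j13.57 V
  V4 = 127·(cos(30.0°) + j·sin(30.0°)) = 110 + j63.5 V
Step 2 — Sum components: V_total = 187.4 - j158.3 V.
Step 3 — Convert to polar: |V_total| = 245.4 V, ∠V_total = -40.2°.

V_total = 245.4∠-40.2° V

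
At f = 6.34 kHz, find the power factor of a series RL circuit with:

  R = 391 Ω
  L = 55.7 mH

Step 1 — Angular frequency: ω = 2π·f = 2π·6340 = 3.984e+04 rad/s.
Step 2 — Component impedances:
  R: Z = R = 391 Ω
  L: Z = jωL = j·3.984e+04·0.0557 = 0 + j2219 Ω
Step 3 — Series combination: Z_total = R + L = 391 + j2219 Ω = 2253∠80.0° Ω.
Step 4 — Power factor: PF = cos(φ) = Re(Z)/|Z| = 391/2253 = 0.1735.
Step 5 — Type: Im(Z) = 2219 ⇒ lagging (phase φ = 80.0°).

PF = 0.1735 (lagging, φ = 80.0°)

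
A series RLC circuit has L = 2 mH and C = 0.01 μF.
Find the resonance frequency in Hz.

Step 1 — Resonance condition Im(Z)=0 gives ω₀ = 1/√(LC).
Step 2 — ω₀ = 1/√(0.002·1e-08) = 2.236e+05 rad/s.
Step 3 — f₀ = ω₀/(2π) = 3.559e+04 Hz.

f₀ = 3.559e+04 Hz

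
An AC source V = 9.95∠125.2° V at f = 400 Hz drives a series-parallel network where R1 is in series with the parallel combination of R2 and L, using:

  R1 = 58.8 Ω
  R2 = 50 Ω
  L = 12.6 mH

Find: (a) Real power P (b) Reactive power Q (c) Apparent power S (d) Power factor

Step 1 — Angular frequency: ω = 2π·f = 2π·400 = 2513 rad/s.
Step 2 — Component impedances:
  R1: Z = R = 58.8 Ω
  R2: Z = R = 50 Ω
  L: Z = jωL = j·2513·0.0126 = 0 + j31.67 Ω
Step 3 — Parallel branch: R2 || L = 1/(1/R2 + 1/L) = 14.31 + j22.6 Ω.
Step 4 — Series with R1: Z_total = R1 + (R2 || L) = 73.11 + j22.6 Ω = 76.53∠17.2° Ω.
Step 5 — Source phasor: V = 9.95∠125.2° V = -5.736 + j8.131 V.
Step 6 — Current: I = V / Z = -0.04023 + j0.1236 A = 0.13∠108.0° A.
Step 7 — Complex power: S = V·I* = 1.236 + j0.3821 VA.
Step 8 — Real power: P = Re(S) = 1.236 W.
Step 9 — Reactive power: Q = Im(S) = 0.3821 VAR.
Step 10 — Apparent power: |S| = 1.294 VA.
Step 11 — Power factor: PF = P/|S| = 0.9554 (lagging).

(a) P = 1.236 W  (b) Q = 0.3821 VAR  (c) S = 1.294 VA  (d) PF = 0.9554 (lagging)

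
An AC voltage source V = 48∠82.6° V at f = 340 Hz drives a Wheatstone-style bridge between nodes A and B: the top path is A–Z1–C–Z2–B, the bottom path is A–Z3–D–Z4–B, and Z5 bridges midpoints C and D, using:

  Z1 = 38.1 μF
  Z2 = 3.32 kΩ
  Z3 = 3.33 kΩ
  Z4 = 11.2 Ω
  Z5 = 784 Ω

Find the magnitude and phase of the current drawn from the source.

Step 1 — Angular frequency: ω = 2π·f = 2π·340 = 2136 rad/s.
Step 2 — Component impedances:
  Z1: Z = 1/(jωC) = -j/(ω·C) = 0 - j12.29 Ω
  Z2: Z = R = 3320 Ω
  Z3: Z = R = 3330 Ω
  Z4: Z = R = 11.2 Ω
  Z5: Z = R = 784 Ω
Step 3 — Bridge requires nodal analysis (the Z5 bridge couples midpoints C and D, so the two paths cannot be reduced to a simple series/parallel combination). Setting node B to ground and injecting 1 A at node A, the 3-node admittance system at A, C, D solves to V_A = Z_AB = 540.7 - j8.679 Ω = 540.7∠-0.9° Ω.
Step 4 — Source phasor: V = 48∠82.6° V = 6.182 + j47.6 V.
Step 5 — Ohm's law: I = V / Z_total = (6.182 + j47.6) / (540.7 - j8.679) = 0.01002 + j0.0882 A.
Step 6 — Convert to polar: |I| = 0.08877 A, ∠I = 83.5°.

I = 0.08877∠83.5° A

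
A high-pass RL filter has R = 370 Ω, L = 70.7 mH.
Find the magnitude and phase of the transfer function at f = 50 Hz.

Step 1 — Angular frequency: ω = 2π·50 = 314.2 rad/s.
Step 2 — Transfer function: H(jω) = jωL/(R + jωL).
Step 3 — Numerator jωL = j·22.21; denominator R + jωL = 370 + j22.21.
Step 4 — H = 0.003591 + j0.05981.
Step 5 — Magnitude: |H| = 0.05992 (-24.4 dB); phase: φ = 86.6°.

|H| = 0.05992 (-24.4 dB), φ = 86.6°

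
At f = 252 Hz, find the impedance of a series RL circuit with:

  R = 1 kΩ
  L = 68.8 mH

Step 1 — Angular frequency: ω = 2π·f = 2π·252 = 1583 rad/s.
Step 2 — Component impedances:
  R: Z = R = 1000 Ω
  L: Z = jωL = j·1583·0.0688 = 0 + j108.9 Ω
Step 3 — Series combination: Z_total = R + L = 1000 + j108.9 Ω = 1006∠6.2° Ω.

Z = 1000 + j108.9 Ω = 1006∠6.2° Ω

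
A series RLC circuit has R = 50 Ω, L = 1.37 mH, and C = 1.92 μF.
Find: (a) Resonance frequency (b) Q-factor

Step 1 — Resonance condition Im(Z)=0 gives ω₀ = 1/√(LC).
Step 2 — ω₀ = 1/√(0.00137·1.92e-06) = 1.95e+04 rad/s.
Step 3 — f₀ = ω₀/(2π) = 3103 Hz.
Step 4 — Series Q: Q = ω₀L/R = 1.95e+04·0.00137/50 = 0.5342.

(a) f₀ = 3103 Hz  (b) Q = 0.5342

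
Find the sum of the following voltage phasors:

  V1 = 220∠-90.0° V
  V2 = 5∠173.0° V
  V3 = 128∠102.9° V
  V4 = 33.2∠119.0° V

Step 1 — Convert each phasor to rectangular form:
  V1 = 220·(cos(-90.0°) + j·sin(-90.0°)) = 0 - j220 V
  V2 = 5·(cos(173.0°) + j·sin(173.0°)) = -4.963 + j0.6093 V
  V3 = 128·(cos(102.9°) + j·sin(102.9°)) = -28.58 + j124.8 V
  V4 = 33.2·(cos(119.0°) + j·sin(119.0°)) = -16.1 + j29.04 V
Step 2 — Sum components: V_total = -49.63 - j65.58 V.
Step 3 — Convert to polar: |V_total| = 82.25 V, ∠V_total = -127.1°.

V_total = 82.25∠-127.1° V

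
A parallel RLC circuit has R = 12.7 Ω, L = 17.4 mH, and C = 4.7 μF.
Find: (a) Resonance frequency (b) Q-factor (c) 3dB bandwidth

Step 1 — Resonance: ω₀ = 1/√(LC) = 1/√(0.0174·4.7e-06) = 3497 rad/s.
Step 2 — f₀ = ω₀/(2π) = 556.5 Hz.
Step 3 — Parallel Q: Q = R/(ω₀L) = 12.7/(3497·0.0174) = 0.2087.
Step 4 — Bandwidth: Δω = ω₀/Q = 1.675e+04 rad/s; BW = Δω/(2π) = 2666 Hz.

(a) f₀ = 556.5 Hz  (b) Q = 0.2087  (c) BW = 2666 Hz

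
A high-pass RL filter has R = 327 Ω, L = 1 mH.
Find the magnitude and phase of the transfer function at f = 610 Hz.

Step 1 — Angular frequency: ω = 2π·610 = 3833 rad/s.
Step 2 — Transfer function: H(jω) = jωL/(R + jωL).
Step 3 — Numerator jωL = j·3.833; denominator R + jωL = 327 + j3.833.
Step 4 — H = 0.0001374 + j0.01172.
Step 5 — Magnitude: |H| = 0.01172 (-38.6 dB); phase: φ = 89.3°.

|H| = 0.01172 (-38.6 dB), φ = 89.3°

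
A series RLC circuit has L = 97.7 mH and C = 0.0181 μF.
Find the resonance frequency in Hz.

Step 1 — Resonance condition Im(Z)=0 gives ω₀ = 1/√(LC).
Step 2 — ω₀ = 1/√(0.0977·1.81e-08) = 2.378e+04 rad/s.
Step 3 — f₀ = ω₀/(2π) = 3785 Hz.

f₀ = 3785 Hz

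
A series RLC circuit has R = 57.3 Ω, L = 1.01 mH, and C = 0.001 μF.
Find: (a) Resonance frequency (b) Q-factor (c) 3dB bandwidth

Step 1 — Resonance: ω₀ = 1/√(LC) = 1/√(0.00101·1e-09) = 9.95e+05 rad/s.
Step 2 — f₀ = ω₀/(2π) = 1.584e+05 Hz.
Step 3 — Series Q: Q = ω₀L/R = 9.95e+05·0.00101/57.3 = 17.54.
Step 4 — Bandwidth: Δω = ω₀/Q = 5.673e+04 rad/s; BW = Δω/(2π) = 9029 Hz.

(a) f₀ = 1.584e+05 Hz  (b) Q = 17.54  (c) BW = 9029 Hz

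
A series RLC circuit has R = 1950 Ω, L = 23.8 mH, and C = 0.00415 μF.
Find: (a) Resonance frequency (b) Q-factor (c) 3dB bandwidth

Step 1 — Resonance condition Im(Z)=0 gives ω₀ = 1/√(LC).
Step 2 — ω₀ = 1/√(0.0238·4.15e-09) = 1.006e+05 rad/s.
Step 3 — f₀ = ω₀/(2π) = 1.601e+04 Hz.
Step 4 — Series Q: Q = ω₀L/R = 1.006e+05·0.0238/1950 = 1.228.
Step 5 — 3dB bandwidth: Δω = ω₀/Q = 8.193e+04 rad/s; BW = Δω/(2π) = 1.304e+04 Hz.

(a) f₀ = 1.601e+04 Hz  (b) Q = 1.228  (c) BW = 1.304e+04 Hz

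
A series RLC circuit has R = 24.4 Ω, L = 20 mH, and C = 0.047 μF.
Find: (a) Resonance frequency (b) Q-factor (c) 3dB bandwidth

Step 1 — Resonance: ω₀ = 1/√(LC) = 1/√(0.02·4.7e-08) = 3.262e+04 rad/s.
Step 2 — f₀ = ω₀/(2π) = 5191 Hz.
Step 3 — Series Q: Q = ω₀L/R = 3.262e+04·0.02/24.4 = 26.73.
Step 4 — Bandwidth: Δω = ω₀/Q = 1220 rad/s; BW = Δω/(2π) = 194.2 Hz.

(a) f₀ = 5191 Hz  (b) Q = 26.73  (c) BW = 194.2 Hz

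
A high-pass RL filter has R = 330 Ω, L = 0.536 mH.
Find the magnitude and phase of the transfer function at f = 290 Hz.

Step 1 — Angular frequency: ω = 2π·290 = 1822 rad/s.
Step 2 — Transfer function: H(jω) = jωL/(R + jωL).
Step 3 — Numerator jωL = j·0.9767; denominator R + jωL = 330 + j0.9767.
Step 4 — H = 8.759e-06 + j0.00296.
Step 5 — Magnitude: |H| = 0.00296 (-50.6 dB); phase: φ = 89.8°.

|H| = 0.00296 (-50.6 dB), φ = 89.8°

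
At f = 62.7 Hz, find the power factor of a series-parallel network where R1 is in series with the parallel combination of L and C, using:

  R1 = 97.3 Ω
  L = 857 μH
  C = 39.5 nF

Step 1 — Angular frequency: ω = 2π·f = 2π·62.7 = 394 rad/s.
Step 2 — Component impedances:
  R1: Z = R = 97.3 Ω
  L: Z = jωL = j·394·0.000857 = 0 + j0.3376 Ω
  C: Z = 1/(jωC) = -j/(ω·C) = 0 - j6.426e+04 Ω
Step 3 — Parallel branch: L || C = 1/(1/L + 1/C) = 0 + j0.3376 Ω.
Step 4 — Series with R1: Z_total = R1 + (L || C) = 97.3 + j0.3376 Ω = 97.3∠0.2° Ω.
Step 5 — Power factor: PF = cos(φ) = Re(Z)/|Z| = 97.3/97.3 = 1.
Step 6 — Type: Im(Z) = 0.3376 ⇒ lagging (phase φ = 0.2°).

PF = 1 (lagging, φ = 0.2°)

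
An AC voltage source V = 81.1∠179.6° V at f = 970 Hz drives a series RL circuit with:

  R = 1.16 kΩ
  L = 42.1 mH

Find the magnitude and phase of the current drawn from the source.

Step 1 — Angular frequency: ω = 2π·f = 2π·970 = 6095 rad/s.
Step 2 — Component impedances:
  R: Z = R = 1160 Ω
  L: Z = jωL = j·6095·0.0421 = 0 + j256.6 Ω
Step 3 — Series combination: Z_total = R + L = 1160 + j256.6 Ω = 1188∠12.5° Ω.
Step 4 — Source phasor: V = 81.1∠179.6° V = -81.1 + j0.5662 V.
Step 5 — Ohm's law: I = V / Z_total = (-81.1 + j0.5662) / (1160 + j256.6) = -0.06655 + j0.01521 A.
Step 6 — Convert to polar: |I| = 0.06826 A, ∠I = 167.1°.

I = 0.06826∠167.1° A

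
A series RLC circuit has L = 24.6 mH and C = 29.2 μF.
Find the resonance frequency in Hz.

Step 1 — Resonance condition Im(Z)=0 gives ω₀ = 1/√(LC).
Step 2 — ω₀ = 1/√(0.0246·2.92e-05) = 1180 rad/s.
Step 3 — f₀ = ω₀/(2π) = 187.8 Hz.

f₀ = 187.8 Hz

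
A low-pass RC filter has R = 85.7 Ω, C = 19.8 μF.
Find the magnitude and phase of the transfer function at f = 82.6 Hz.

Step 1 — Angular frequency: ω = 2π·82.6 = 519 rad/s.
Step 2 — Transfer function: H(jω) = 1/(1 + jωRC).
Step 3 — Denominator: 1 + jωRC = 1 + j·519·85.7·1.98e-05 = 1 + j0.8807.
Step 4 — H = 0.5632 - j0.496.
Step 5 — Magnitude: |H| = 0.7505 (-2.5 dB); phase: φ = -41.4°.

|H| = 0.7505 (-2.5 dB), φ = -41.4°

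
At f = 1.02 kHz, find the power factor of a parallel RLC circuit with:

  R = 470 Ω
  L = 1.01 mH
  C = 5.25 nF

Step 1 — Angular frequency: ω = 2π·f = 2π·1020 = 6409 rad/s.
Step 2 — Component impedances:
  R: Z = R = 470 Ω
  L: Z = jωL = j·6409·0.00101 = 0 + j6.473 Ω
  C: Z = 1/(jωC) = -j/(ω·C) = 0 - j2.972e+04 Ω
Step 3 — Parallel combination: 1/Z_total = 1/R + 1/L + 1/C; Z_total = 0.08917 + j6.473 Ω = 6.474∠89.2° Ω.
Step 4 — Power factor: PF = cos(φ) = Re(Z)/|Z| = 0.08917/6.474 = 0.01377.
Step 5 — Type: Im(Z) = 6.473 ⇒ lagging (phase φ = 89.2°).

PF = 0.01377 (lagging, φ = 89.2°)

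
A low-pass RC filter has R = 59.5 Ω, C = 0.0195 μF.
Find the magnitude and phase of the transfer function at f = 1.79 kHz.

Step 1 — Angular frequency: ω = 2π·1790 = 1.125e+04 rad/s.
Step 2 — Transfer function: H(jω) = 1/(1 + jωRC).
Step 3 — Denominator: 1 + jωRC = 1 + j·1.125e+04·59.5·1.95e-08 = 1 + j0.01305.
Step 4 — H = 0.9998 - j0.01305.
Step 5 — Magnitude: |H| = 0.9999 (-0.0 dB); phase: φ = -0.7°.

|H| = 0.9999 (-0.0 dB), φ = -0.7°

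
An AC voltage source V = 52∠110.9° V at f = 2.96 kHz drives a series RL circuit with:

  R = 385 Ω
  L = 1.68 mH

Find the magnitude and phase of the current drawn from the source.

Step 1 — Angular frequency: ω = 2π·f = 2π·2960 = 1.86e+04 rad/s.
Step 2 — Component impedances:
  R: Z = R = 385 Ω
  L: Z = jωL = j·1.86e+04·0.00168 = 0 + j31.25 Ω
Step 3 — Series combination: Z_total = R + L = 385 + j31.25 Ω = 386.3∠4.6° Ω.
Step 4 — Source phasor: V = 52∠110.9° V = -18.55 + j48.58 V.
Step 5 — Ohm's law: I = V / Z_total = (-18.55 + j48.58) / (385 + j31.25) = -0.03769 + j0.1292 A.
Step 6 — Convert to polar: |I| = 0.1346 A, ∠I = 106.3°.

I = 0.1346∠106.3° A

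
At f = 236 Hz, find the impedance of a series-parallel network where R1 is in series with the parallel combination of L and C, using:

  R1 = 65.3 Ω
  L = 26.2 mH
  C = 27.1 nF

Step 1 — Angular frequency: ω = 2π·f = 2π·236 = 1483 rad/s.
Step 2 — Component impedances:
  R1: Z = R = 65.3 Ω
  L: Z = jωL = j·1483·0.0262 = 0 + j38.85 Ω
  C: Z = 1/(jωC) = -j/(ω·C) = 0 - j2.489e+04 Ω
Step 3 — Parallel branch: L || C = 1/(1/L + 1/C) = 0 + j38.91 Ω.
Step 4 — Series with R1: Z_total = R1 + (L || C) = 65.3 + j38.91 Ω = 76.01∠30.8° Ω.

Z = 65.3 + j38.91 Ω = 76.01∠30.8° Ω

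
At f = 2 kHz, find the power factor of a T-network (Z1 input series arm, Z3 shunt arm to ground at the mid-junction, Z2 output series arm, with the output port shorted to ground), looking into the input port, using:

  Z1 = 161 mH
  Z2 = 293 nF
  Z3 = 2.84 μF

Step 1 — Angular frequency: ω = 2π·f = 2π·2000 = 1.257e+04 rad/s.
Step 2 — Component impedances:
  Z1: Z = jωL = j·1.257e+04·0.161 = 0 + j2023 Ω
  Z2: Z = 1/(jωC) = -j/(ω·C) = 0 - j271.6 Ω
  Z3: Z = 1/(jωC) = -j/(ω·C) = 0 - j28.02 Ω
Step 3 — With the output port shorted to ground, the output series arm Z2 runs from the junction to ground; the shunt arm Z3 also runs from the junction to ground. They appear in parallel: Z3 || Z2 = 0 - j25.4 Ω.
Step 4 — Series with input arm Z1: Z_in = Z1 + (Z3 || Z2) = 0 + j1998 Ω = 1998∠90.0° Ω.
Step 5 — Power factor: PF = cos(φ) = Re(Z)/|Z| = 0/1998 = 0.
Step 6 — Type: Im(Z) = 1998 ⇒ lagging (phase φ = 90.0°).

PF = 0 (lagging, φ = 90.0°)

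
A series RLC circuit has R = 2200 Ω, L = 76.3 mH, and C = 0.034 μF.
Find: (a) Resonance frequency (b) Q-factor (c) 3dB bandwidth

Step 1 — Resonance condition Im(Z)=0 gives ω₀ = 1/√(LC).
Step 2 — ω₀ = 1/√(0.0763·3.4e-08) = 1.963e+04 rad/s.
Step 3 — f₀ = ω₀/(2π) = 3125 Hz.
Step 4 — Series Q: Q = ω₀L/R = 1.963e+04·0.0763/2200 = 0.6809.
Step 5 — 3dB bandwidth: Δω = ω₀/Q = 2.883e+04 rad/s; BW = Δω/(2π) = 4589 Hz.

(a) f₀ = 3125 Hz  (b) Q = 0.6809  (c) BW = 4589 Hz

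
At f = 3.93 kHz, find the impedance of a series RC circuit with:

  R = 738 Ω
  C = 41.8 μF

Step 1 — Angular frequency: ω = 2π·f = 2π·3930 = 2.469e+04 rad/s.
Step 2 — Component impedances:
  R: Z = R = 738 Ω
  C: Z = 1/(jωC) = -j/(ω·C) = 0 - j0.9688 Ω
Step 3 — Series combination: Z_total = R + C = 738 - j0.9688 Ω = 738∠-0.1° Ω.

Z = 738 - j0.9688 Ω = 738∠-0.1° Ω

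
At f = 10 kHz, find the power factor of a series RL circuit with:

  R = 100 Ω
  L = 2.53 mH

Step 1 — Angular frequency: ω = 2π·f = 2π·1e+04 = 6.283e+04 rad/s.
Step 2 — Component impedances:
  R: Z = R = 100 Ω
  L: Z = jωL = j·6.283e+04·0.00253 = 0 + j159 Ω
Step 3 — Series combination: Z_total = R + L = 100 + j159 Ω = 187.8∠57.8° Ω.
Step 4 — Power factor: PF = cos(φ) = Re(Z)/|Z| = 100/187.8 = 0.5325.
Step 5 — Type: Im(Z) = 159 ⇒ lagging (phase φ = 57.8°).

PF = 0.5325 (lagging, φ = 57.8°)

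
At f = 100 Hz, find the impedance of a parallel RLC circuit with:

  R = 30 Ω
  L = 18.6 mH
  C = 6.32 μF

Step 1 — Angular frequency: ω = 2π·f = 2π·100 = 628.3 rad/s.
Step 2 — Component impedances:
  R: Z = R = 30 Ω
  L: Z = jωL = j·628.3·0.0186 = 0 + j11.69 Ω
  C: Z = 1/(jωC) = -j/(ω·C) = 0 - j251.8 Ω
Step 3 — Parallel combination: 1/Z_total = 1/R + 1/L + 1/C; Z_total = 4.291 + j10.5 Ω = 11.35∠67.8° Ω.

Z = 4.291 + j10.5 Ω = 11.35∠67.8° Ω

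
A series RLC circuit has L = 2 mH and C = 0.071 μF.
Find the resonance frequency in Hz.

Step 1 — Resonance condition Im(Z)=0 gives ω₀ = 1/√(LC).
Step 2 — ω₀ = 1/√(0.002·7.1e-08) = 8.392e+04 rad/s.
Step 3 — f₀ = ω₀/(2π) = 1.336e+04 Hz.

f₀ = 1.336e+04 Hz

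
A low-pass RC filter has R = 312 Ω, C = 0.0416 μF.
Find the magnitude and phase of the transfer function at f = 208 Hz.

Step 1 — Angular frequency: ω = 2π·208 = 1307 rad/s.
Step 2 — Transfer function: H(jω) = 1/(1 + jωRC).
Step 3 — Denominator: 1 + jωRC = 1 + j·1307·312·4.16e-08 = 1 + j0.01696.
Step 4 — H = 0.9997 - j0.01696.
Step 5 — Magnitude: |H| = 0.9999 (-0.0 dB); phase: φ = -1.0°.

|H| = 0.9999 (-0.0 dB), φ = -1.0°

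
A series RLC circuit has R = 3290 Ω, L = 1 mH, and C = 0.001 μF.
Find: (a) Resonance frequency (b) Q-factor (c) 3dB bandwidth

Step 1 — Resonance: ω₀ = 1/√(LC) = 1/√(0.001·1e-09) = 1e+06 rad/s.
Step 2 — f₀ = ω₀/(2π) = 1.592e+05 Hz.
Step 3 — Series Q: Q = ω₀L/R = 1e+06·0.001/3290 = 0.304.
Step 4 — Bandwidth: Δω = ω₀/Q = 3.29e+06 rad/s; BW = Δω/(2π) = 5.236e+05 Hz.

(a) f₀ = 1.592e+05 Hz  (b) Q = 0.304  (c) BW = 5.236e+05 Hz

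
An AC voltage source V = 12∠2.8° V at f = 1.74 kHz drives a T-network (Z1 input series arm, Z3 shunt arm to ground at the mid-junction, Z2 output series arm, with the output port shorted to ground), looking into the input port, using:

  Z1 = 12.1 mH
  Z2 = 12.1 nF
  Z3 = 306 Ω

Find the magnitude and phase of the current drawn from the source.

Step 1 — Angular frequency: ω = 2π·f = 2π·1740 = 1.093e+04 rad/s.
Step 2 — Component impedances:
  Z1: Z = jωL = j·1.093e+04·0.0121 = 0 + j132.3 Ω
  Z2: Z = 1/(jωC) = -j/(ω·C) = 0 - j7559 Ω
  Z3: Z = R = 306 Ω
Step 3 — With the output port shorted to ground, the output series arm Z2 runs from the junction to ground; the shunt arm Z3 also runs from the junction to ground. They appear in parallel: Z3 || Z2 = 305.5 - j12.37 Ω.
Step 4 — Series with input arm Z1: Z_in = Z1 + (Z3 || Z2) = 305.5 + j119.9 Ω = 328.2∠21.4° Ω.
Step 5 — Source phasor: V = 12∠2.8° V = 11.99 + j0.5862 V.
Step 6 — Ohm's law: I = V / Z_total = (11.99 + j0.5862) / (305.5 + j119.9) = 0.03465 - j0.01168 A.
Step 7 — Convert to polar: |I| = 0.03656 A, ∠I = -18.6°.

I = 0.03656∠-18.6° A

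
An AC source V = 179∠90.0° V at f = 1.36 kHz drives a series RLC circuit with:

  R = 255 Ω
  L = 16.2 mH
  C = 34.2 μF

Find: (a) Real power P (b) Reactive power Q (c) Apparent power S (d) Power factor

Step 1 — Angular frequency: ω = 2π·f = 2π·1360 = 8545 rad/s.
Step 2 — Component impedances:
  R: Z = R = 255 Ω
  L: Z = jωL = j·8545·0.0162 = 0 + j138.4 Ω
  C: Z = 1/(jωC) = -j/(ω·C) = 0 - j3.422 Ω
Step 3 — Series combination: Z_total = R + L + C = 255 + j135 Ω = 288.5∠27.9° Ω.
Step 4 — Source phasor: V = 179∠90.0° V = 0 + j179 V.
Step 5 — Current: I = V / Z = 0.2903 + j0.5483 A = 0.6204∠62.1° A.
Step 6 — Complex power: S = V·I* = 98.14 + j51.96 VA.
Step 7 — Real power: P = Re(S) = 98.14 W.
Step 8 — Reactive power: Q = Im(S) = 51.96 VAR.
Step 9 — Apparent power: |S| = 111 VA.
Step 10 — Power factor: PF = P/|S| = 0.8838 (lagging).

(a) P = 98.14 W  (b) Q = 51.96 VAR  (c) S = 111 VA  (d) PF = 0.8838 (lagging)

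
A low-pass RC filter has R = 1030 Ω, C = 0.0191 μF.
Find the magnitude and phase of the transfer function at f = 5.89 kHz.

Step 1 — Angular frequency: ω = 2π·5890 = 3.701e+04 rad/s.
Step 2 — Transfer function: H(jω) = 1/(1 + jωRC).
Step 3 — Denominator: 1 + jωRC = 1 + j·3.701e+04·1030·1.91e-08 = 1 + j0.7281.
Step 4 — H = 0.6536 - j0.4758.
Step 5 — Magnitude: |H| = 0.8084 (-1.8 dB); phase: φ = -36.1°.

|H| = 0.8084 (-1.8 dB), φ = -36.1°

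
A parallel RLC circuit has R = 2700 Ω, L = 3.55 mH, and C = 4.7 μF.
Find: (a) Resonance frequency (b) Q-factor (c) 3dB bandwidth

Step 1 — Resonance: ω₀ = 1/√(LC) = 1/√(0.00355·4.7e-06) = 7742 rad/s.
Step 2 — f₀ = ω₀/(2π) = 1232 Hz.
Step 3 — Parallel Q: Q = R/(ω₀L) = 2700/(7742·0.00355) = 98.24.
Step 4 — Bandwidth: Δω = ω₀/Q = 78.8 rad/s; BW = Δω/(2π) = 12.54 Hz.

(a) f₀ = 1232 Hz  (b) Q = 98.24  (c) BW = 12.54 Hz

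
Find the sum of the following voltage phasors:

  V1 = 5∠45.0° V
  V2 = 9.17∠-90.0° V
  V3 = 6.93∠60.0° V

Step 1 — Convert each phasor to rectangular form:
  V1 = 5·(cos(45.0°) + j·sin(45.0°)) = 3.536 + j3.536 V
  V2 = 9.17·(cos(-90.0°) + j·sin(-90.0°)) = 0 - j9.17 V
  V3 = 6.93·(cos(60.0°) + j·sin(60.0°)) = 3.465 + j6.002 V
Step 2 — Sum components: V_total = 7.001 + j0.3671 V.
Step 3 — Convert to polar: |V_total| = 7.01 V, ∠V_total = 3.0°.

V_total = 7.01∠3.0° V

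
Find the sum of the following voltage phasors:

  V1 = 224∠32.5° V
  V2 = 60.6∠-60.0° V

Step 1 — Convert each phasor to rectangular form:
  V1 = 224·(cos(32.5°) + j·sin(32.5°)) = 188.9 + j120.4 V
  V2 = 60.6·(cos(-60.0°) + j·sin(-60.0°)) = 30.3 - j52.48 V
Step 2 — Sum components: V_total = 219.2 + j67.87 V.
Step 3 — Convert to polar: |V_total| = 229.5 V, ∠V_total = 17.2°.

V_total = 229.5∠17.2° V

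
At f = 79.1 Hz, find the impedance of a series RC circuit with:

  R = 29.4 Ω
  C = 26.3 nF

Step 1 — Angular frequency: ω = 2π·f = 2π·79.1 = 497 rad/s.
Step 2 — Component impedances:
  R: Z = R = 29.4 Ω
  C: Z = 1/(jωC) = -j/(ω·C) = 0 - j7.65e+04 Ω
Step 3 — Series combination: Z_total = R + C = 29.4 - j7.65e+04 Ω = 7.65e+04∠-90.0° Ω.

Z = 29.4 - j7.65e+04 Ω = 7.65e+04∠-90.0° Ω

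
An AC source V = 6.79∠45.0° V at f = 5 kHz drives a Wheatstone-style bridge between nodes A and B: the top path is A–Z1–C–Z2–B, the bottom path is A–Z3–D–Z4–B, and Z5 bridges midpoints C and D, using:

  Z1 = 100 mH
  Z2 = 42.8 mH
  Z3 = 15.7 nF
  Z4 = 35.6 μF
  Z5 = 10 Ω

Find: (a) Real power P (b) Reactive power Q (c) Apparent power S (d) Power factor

Step 1 — Angular frequency: ω = 2π·f = 2π·5000 = 3.142e+04 rad/s.
Step 2 — Component impedances:
  Z1: Z = jωL = j·3.142e+04·0.1 = 0 + j3142 Ω
  Z2: Z = jωL = j·3.142e+04·0.0428 = 0 + j1345 Ω
  Z3: Z = 1/(jωC) = -j/(ω·C) = 0 - j2027 Ω
  Z4: Z = 1/(jωC) = -j/(ω·C) = 0 - j0.8941 Ω
  Z5: Z = R = 10 Ω
Step 3 — Bridge requires nodal analysis (the Z5 bridge couples midpoints C and D, so the two paths cannot be reduced to a simple series/parallel combination). Setting node B to ground and injecting 1 A at node A, the 3-node admittance system at A, C, D solves to V_A = Z_AB = 33.08 - j5717 Ω = 5717∠-89.7° Ω.
Step 4 — Source phasor: V = 6.79∠45.0° V = 4.801 + j4.801 V.
Step 5 — Current: I = V / Z = -0.0008349 + j0.0008446 A = 0.001188∠134.7° A.
Step 6 — Complex power: S = V·I* = 4.666e-05 - j0.008064 VA.
Step 7 — Real power: P = Re(S) = 4.666e-05 W.
Step 8 — Reactive power: Q = Im(S) = -0.008064 VAR.
Step 9 — Apparent power: |S| = 0.008064 VA.
Step 10 — Power factor: PF = P/|S| = 0.005786 (leading).

(a) P = 4.666e-05 W  (b) Q = -0.008064 VAR  (c) S = 0.008064 VA  (d) PF = 0.005786 (leading)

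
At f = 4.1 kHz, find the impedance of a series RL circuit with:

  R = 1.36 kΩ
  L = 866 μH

Step 1 — Angular frequency: ω = 2π·f = 2π·4100 = 2.576e+04 rad/s.
Step 2 — Component impedances:
  R: Z = R = 1360 Ω
  L: Z = jωL = j·2.576e+04·0.000866 = 0 + j22.31 Ω
Step 3 — Series combination: Z_total = R + L = 1360 + j22.31 Ω = 1360∠0.9° Ω.

Z = 1360 + j22.31 Ω = 1360∠0.9° Ω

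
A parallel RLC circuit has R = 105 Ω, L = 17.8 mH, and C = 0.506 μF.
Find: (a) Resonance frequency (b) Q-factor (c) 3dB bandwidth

Step 1 — Resonance: ω₀ = 1/√(LC) = 1/√(0.0178·5.06e-07) = 1.054e+04 rad/s.
Step 2 — f₀ = ω₀/(2π) = 1677 Hz.
Step 3 — Parallel Q: Q = R/(ω₀L) = 105/(1.054e+04·0.0178) = 0.5598.
Step 4 — Bandwidth: Δω = ω₀/Q = 1.882e+04 rad/s; BW = Δω/(2π) = 2996 Hz.

(a) f₀ = 1677 Hz  (b) Q = 0.5598  (c) BW = 2996 Hz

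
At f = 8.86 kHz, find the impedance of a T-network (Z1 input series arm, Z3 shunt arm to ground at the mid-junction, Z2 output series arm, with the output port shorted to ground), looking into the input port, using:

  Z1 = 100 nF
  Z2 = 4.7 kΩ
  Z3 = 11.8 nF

Step 1 — Angular frequency: ω = 2π·f = 2π·8860 = 5.567e+04 rad/s.
Step 2 — Component impedances:
  Z1: Z = 1/(jωC) = -j/(ω·C) = 0 - j179.6 Ω
  Z2: Z = R = 4700 Ω
  Z3: Z = 1/(jωC) = -j/(ω·C) = 0 - j1522 Ω
Step 3 — With the output port shorted to ground, the output series arm Z2 runs from the junction to ground; the shunt arm Z3 also runs from the junction to ground. They appear in parallel: Z3 || Z2 = 446.3 - j1378 Ω.
Step 4 — Series with input arm Z1: Z_in = Z1 + (Z3 || Z2) = 446.3 - j1557 Ω = 1620∠-74.0° Ω.

Z = 446.3 - j1557 Ω = 1620∠-74.0° Ω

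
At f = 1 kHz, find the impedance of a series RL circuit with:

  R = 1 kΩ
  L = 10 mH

Step 1 — Angular frequency: ω = 2π·f = 2π·1000 = 6283 rad/s.
Step 2 — Component impedances:
  R: Z = R = 1000 Ω
  L: Z = jωL = j·6283·0.01 = 0 + j62.83 Ω
Step 3 — Series combination: Z_total = R + L = 1000 + j62.83 Ω = 1002∠3.6° Ω.

Z = 1000 + j62.83 Ω = 1002∠3.6° Ω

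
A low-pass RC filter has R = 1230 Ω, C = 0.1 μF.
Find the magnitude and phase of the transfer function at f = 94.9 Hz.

Step 1 — Angular frequency: ω = 2π·94.9 = 596.3 rad/s.
Step 2 — Transfer function: H(jω) = 1/(1 + jωRC).
Step 3 — Denominator: 1 + jωRC = 1 + j·596.3·1230·1e-07 = 1 + j0.07334.
Step 4 — H = 0.9946 - j0.07295.
Step 5 — Magnitude: |H| = 0.9973 (-0.0 dB); phase: φ = -4.2°.

|H| = 0.9973 (-0.0 dB), φ = -4.2°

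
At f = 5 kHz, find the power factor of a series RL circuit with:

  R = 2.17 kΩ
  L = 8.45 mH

Step 1 — Angular frequency: ω = 2π·f = 2π·5000 = 3.142e+04 rad/s.
Step 2 — Component impedances:
  R: Z = R = 2170 Ω
  L: Z = jωL = j·3.142e+04·0.00845 = 0 + j265.5 Ω
Step 3 — Series combination: Z_total = R + L = 2170 + j265.5 Ω = 2186∠7.0° Ω.
Step 4 — Power factor: PF = cos(φ) = Re(Z)/|Z| = 2170/2186.2 = 0.9926.
Step 5 — Type: Im(Z) = 265.5 ⇒ lagging (phase φ = 7.0°).

PF = 0.9926 (lagging, φ = 7.0°)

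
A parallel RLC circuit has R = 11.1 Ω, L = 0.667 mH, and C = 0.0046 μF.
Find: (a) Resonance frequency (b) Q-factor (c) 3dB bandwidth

Step 1 — Resonance: ω₀ = 1/√(LC) = 1/√(0.000667·4.6e-09) = 5.709e+05 rad/s.
Step 2 — f₀ = ω₀/(2π) = 9.086e+04 Hz.
Step 3 — Parallel Q: Q = R/(ω₀L) = 11.1/(5.709e+05·0.000667) = 0.02915.
Step 4 — Bandwidth: Δω = ω₀/Q = 1.958e+07 rad/s; BW = Δω/(2π) = 3.117e+06 Hz.

(a) f₀ = 9.086e+04 Hz  (b) Q = 0.02915  (c) BW = 3.117e+06 Hz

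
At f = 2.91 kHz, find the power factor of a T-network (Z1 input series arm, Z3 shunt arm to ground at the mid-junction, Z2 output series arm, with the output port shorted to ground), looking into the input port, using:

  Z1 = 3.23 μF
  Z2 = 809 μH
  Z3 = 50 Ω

Step 1 — Angular frequency: ω = 2π·f = 2π·2910 = 1.828e+04 rad/s.
Step 2 — Component impedances:
  Z1: Z = 1/(jωC) = -j/(ω·C) = 0 - j16.93 Ω
  Z2: Z = jωL = j·1.828e+04·0.000809 = 0 + j14.79 Ω
  Z3: Z = R = 50 Ω
Step 3 — With the output port shorted to ground, the output series arm Z2 runs from the junction to ground; the shunt arm Z3 also runs from the junction to ground. They appear in parallel: Z3 || Z2 = 4.024 + j13.6 Ω.
Step 4 — Series with input arm Z1: Z_in = Z1 + (Z3 || Z2) = 4.024 - j3.331 Ω = 5.224∠-39.6° Ω.
Step 5 — Power factor: PF = cos(φ) = Re(Z)/|Z| = 4.024/5.224 = 0.7703.
Step 6 — Type: Im(Z) = -3.331 ⇒ leading (phase φ = -39.6°).

PF = 0.7703 (leading, φ = -39.6°)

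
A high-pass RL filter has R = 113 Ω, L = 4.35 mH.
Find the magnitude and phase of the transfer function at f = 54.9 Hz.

Step 1 — Angular frequency: ω = 2π·54.9 = 344.9 rad/s.
Step 2 — Transfer function: H(jω) = jωL/(R + jωL).
Step 3 — Numerator jωL = j·1.501; denominator R + jωL = 113 + j1.501.
Step 4 — H = 0.0001763 + j0.01328.
Step 5 — Magnitude: |H| = 0.01328 (-37.5 dB); phase: φ = 89.2°.

|H| = 0.01328 (-37.5 dB), φ = 89.2°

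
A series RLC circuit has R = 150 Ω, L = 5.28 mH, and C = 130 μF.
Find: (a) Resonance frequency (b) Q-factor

Step 1 — Resonance condition Im(Z)=0 gives ω₀ = 1/√(LC).
Step 2 — ω₀ = 1/√(0.00528·0.00013) = 1207 rad/s.
Step 3 — f₀ = ω₀/(2π) = 192.1 Hz.
Step 4 — Series Q: Q = ω₀L/R = 1207·0.00528/150 = 0.04249.

(a) f₀ = 192.1 Hz  (b) Q = 0.04249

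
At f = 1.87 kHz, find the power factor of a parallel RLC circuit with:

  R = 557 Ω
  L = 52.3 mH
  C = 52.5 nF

Step 1 — Angular frequency: ω = 2π·f = 2π·1870 = 1.175e+04 rad/s.
Step 2 — Component impedances:
  R: Z = R = 557 Ω
  L: Z = jωL = j·1.175e+04·0.0523 = 0 + j614.5 Ω
  C: Z = 1/(jωC) = -j/(ω·C) = 0 - j1621 Ω
Step 3 — Parallel combination: 1/Z_total = 1/R + 1/L + 1/C; Z_total = 423 + j238.1 Ω = 485.4∠29.4° Ω.
Step 4 — Power factor: PF = cos(φ) = Re(Z)/|Z| = 423/485.4 = 0.8714.
Step 5 — Type: Im(Z) = 238.1 ⇒ lagging (phase φ = 29.4°).

PF = 0.8714 (lagging, φ = 29.4°)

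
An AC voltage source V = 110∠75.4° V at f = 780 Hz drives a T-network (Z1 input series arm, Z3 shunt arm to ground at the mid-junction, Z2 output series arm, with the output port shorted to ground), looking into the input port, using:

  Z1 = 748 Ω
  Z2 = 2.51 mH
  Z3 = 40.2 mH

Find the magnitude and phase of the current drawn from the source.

Step 1 — Angular frequency: ω = 2π·f = 2π·780 = 4901 rad/s.
Step 2 — Component impedances:
  Z1: Z = R = 748 Ω
  Z2: Z = jωL = j·4901·0.00251 = 0 + j12.3 Ω
  Z3: Z = jωL = j·4901·0.0402 = 0 + j197 Ω
Step 3 — With the output port shorted to ground, the output series arm Z2 runs from the junction to ground; the shunt arm Z3 also runs from the junction to ground. They appear in parallel: Z3 || Z2 = 0 + j11.58 Ω.
Step 4 — Series with input arm Z1: Z_in = Z1 + (Z3 || Z2) = 748 + j11.58 Ω = 748.1∠0.9° Ω.
Step 5 — Source phasor: V = 110∠75.4° V = 27.73 + j106.4 V.
Step 6 — Ohm's law: I = V / Z_total = (27.73 + j106.4) / (748 + j11.58) = 0.03926 + j0.1417 A.
Step 7 — Convert to polar: |I| = 0.147 A, ∠I = 74.5°.

I = 0.147∠74.5° A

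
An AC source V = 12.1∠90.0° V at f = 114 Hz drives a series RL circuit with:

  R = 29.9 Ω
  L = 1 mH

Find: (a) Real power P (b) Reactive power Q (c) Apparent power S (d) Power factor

Step 1 — Angular frequency: ω = 2π·f = 2π·114 = 716.3 rad/s.
Step 2 — Component impedances:
  R: Z = R = 29.9 Ω
  L: Z = jωL = j·716.3·0.001 = 0 + j0.7163 Ω
Step 3 — Series combination: Z_total = R + L = 29.9 + j0.7163 Ω = 29.91∠1.4° Ω.
Step 4 — Source phasor: V = 12.1∠90.0° V = 0 + j12.1 V.
Step 5 — Current: I = V / Z = 0.009689 + j0.4045 A = 0.4046∠88.6° A.
Step 6 — Complex power: S = V·I* = 4.894 + j0.1172 VA.
Step 7 — Real power: P = Re(S) = 4.894 W.
Step 8 — Reactive power: Q = Im(S) = 0.1172 VAR.
Step 9 — Apparent power: |S| = 4.895 VA.
Step 10 — Power factor: PF = P/|S| = 0.9997 (lagging).

(a) P = 4.894 W  (b) Q = 0.1172 VAR  (c) S = 4.895 VA  (d) PF = 0.9997 (lagging)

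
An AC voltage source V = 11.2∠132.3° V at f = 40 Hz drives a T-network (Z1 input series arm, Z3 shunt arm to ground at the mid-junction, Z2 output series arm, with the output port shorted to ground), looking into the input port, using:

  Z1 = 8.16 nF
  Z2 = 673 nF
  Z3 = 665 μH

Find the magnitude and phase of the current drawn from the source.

Step 1 — Angular frequency: ω = 2π·f = 2π·40 = 251.3 rad/s.
Step 2 — Component impedances:
  Z1: Z = 1/(jωC) = -j/(ω·C) = 0 - j4.876e+05 Ω
  Z2: Z = 1/(jωC) = -j/(ω·C) = 0 - j5912 Ω
  Z3: Z = jωL = j·251.3·0.000665 = 0 + j0.1671 Ω
Step 3 — With the output port shorted to ground, the output series arm Z2 runs from the junction to ground; the shunt arm Z3 also runs from the junction to ground. They appear in parallel: Z3 || Z2 = 0 + j0.1671 Ω.
Step 4 — Series with input arm Z1: Z_in = Z1 + (Z3 || Z2) = 0 - j4.876e+05 Ω = 4.876e+05∠-90.0° Ω.
Step 5 — Source phasor: V = 11.2∠132.3° V = -7.538 + j8.284 V.
Step 6 — Ohm's law: I = V / Z_total = (-7.538 + j8.284) / (0 - j4.876e+05) = -1.699e-05 - j1.546e-05 A.
Step 7 — Convert to polar: |I| = 2.297e-05 A, ∠I = -137.7°.

I = 2.297e-05∠-137.7° A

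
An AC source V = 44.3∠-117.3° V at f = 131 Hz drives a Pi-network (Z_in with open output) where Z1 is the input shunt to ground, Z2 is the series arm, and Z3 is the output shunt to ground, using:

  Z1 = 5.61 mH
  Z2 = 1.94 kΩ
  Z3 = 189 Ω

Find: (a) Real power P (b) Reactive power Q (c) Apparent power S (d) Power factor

Step 1 — Angular frequency: ω = 2π·f = 2π·131 = 823.1 rad/s.
Step 2 — Component impedances:
  Z1: Z = jωL = j·823.1·0.00561 = 0 + j4.618 Ω
  Z2: Z = R = 1940 Ω
  Z3: Z = R = 189 Ω
Step 3 — With open output, the series arm Z2 and the output shunt Z3 appear in series to ground: Z2 + Z3 = 2129 Ω.
Step 4 — Parallel with input shunt Z1: Z_in = Z1 || (Z2 + Z3) = 0.01001 + j4.618 Ω = 4.618∠89.9° Ω.
Step 5 — Source phasor: V = 44.3∠-117.3° V = -20.32 - j39.37 V.
Step 6 — Current: I = V / Z = -8.535 + j4.382 A = 9.594∠152.8° A.
Step 7 — Complex power: S = V·I* = 0.9218 + j425 VA.
Step 8 — Real power: P = Re(S) = 0.9218 W.
Step 9 — Reactive power: Q = Im(S) = 425 VAR.
Step 10 — Apparent power: |S| = 425 VA.
Step 11 — Power factor: PF = P/|S| = 0.002169 (lagging).

(a) P = 0.9218 W  (b) Q = 425 VAR  (c) S = 425 VA  (d) PF = 0.002169 (lagging)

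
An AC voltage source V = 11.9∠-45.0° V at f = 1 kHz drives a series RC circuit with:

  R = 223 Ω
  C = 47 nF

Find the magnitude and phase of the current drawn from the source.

Step 1 — Angular frequency: ω = 2π·f = 2π·1000 = 6283 rad/s.
Step 2 — Component impedances:
  R: Z = R = 223 Ω
  C: Z = 1/(jωC) = -j/(ω·C) = 0 - j3386 Ω
Step 3 — Series combination: Z_total = R + C = 223 - j3386 Ω = 3394∠-86.2° Ω.
Step 4 — Source phasor: V = 11.9∠-45.0° V = 8.415 - j8.415 V.
Step 5 — Ohm's law: I = V / Z_total = (8.415 - j8.415) / (223 - j3386) = 0.002637 + j0.002311 A.
Step 6 — Convert to polar: |I| = 0.003507 A, ∠I = 41.2°.

I = 0.003507∠41.2° A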